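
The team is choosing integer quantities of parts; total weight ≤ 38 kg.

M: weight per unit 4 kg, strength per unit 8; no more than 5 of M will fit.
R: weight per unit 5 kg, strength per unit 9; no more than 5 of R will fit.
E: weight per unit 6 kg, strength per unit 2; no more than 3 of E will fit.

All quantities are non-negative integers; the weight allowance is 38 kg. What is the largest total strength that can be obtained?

3×M and 5×R: weight 37 ≤ 38, strength 3·8 + 5·9 = 69.
4×M and 4×R: weight 36 ≤ 38, strength 4·8 + 4·9 = 68.
Best is 69.

69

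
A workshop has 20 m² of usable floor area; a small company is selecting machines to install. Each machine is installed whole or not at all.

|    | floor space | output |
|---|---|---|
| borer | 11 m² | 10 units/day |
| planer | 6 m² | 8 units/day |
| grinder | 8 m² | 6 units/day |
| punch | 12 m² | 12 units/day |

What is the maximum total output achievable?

20

Allowing fractional choices, the relaxed optimum would be about 21.8, but machines are indivisible.
planer + punch: floor space 6 + 12 = 18 ≤ 20, output 8 + 12 = 20.
grinder + punch: floor space 8 + 12 = 20 ≤ 20, output 6 + 12 = 18.
borer + planer: floor space 11 + 6 = 17 ≤ 20, output 10 + 8 = 18.
Best is planer and punch with total output 20.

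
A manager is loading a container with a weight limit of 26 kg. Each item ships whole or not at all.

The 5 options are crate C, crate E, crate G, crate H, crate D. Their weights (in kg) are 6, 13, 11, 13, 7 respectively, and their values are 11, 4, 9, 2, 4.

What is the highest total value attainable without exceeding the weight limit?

24

Allowing fractional choices, the relaxed optimum would be about 24.6, but items are indivisible.
crate C + crate G: weight 6 + 11 = 17 ≤ 26, value 11 + 9 = 20.
crate C + crate G + crate D: weight 6 + 11 + 7 = 24 ≤ 26, value 11 + 9 + 4 = 24.
crate C + crate E + crate D: weight 6 + 13 + 7 = 26 ≤ 26, value 11 + 4 + 4 = 19.
Best is crate C, crate G, and crate D with total value 24.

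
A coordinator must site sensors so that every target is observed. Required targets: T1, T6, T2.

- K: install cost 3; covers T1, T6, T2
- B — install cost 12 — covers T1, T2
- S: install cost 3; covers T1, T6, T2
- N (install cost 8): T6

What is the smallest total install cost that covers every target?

K alone covers T1, T6, T2 — every target.
Total install cost: 3.

3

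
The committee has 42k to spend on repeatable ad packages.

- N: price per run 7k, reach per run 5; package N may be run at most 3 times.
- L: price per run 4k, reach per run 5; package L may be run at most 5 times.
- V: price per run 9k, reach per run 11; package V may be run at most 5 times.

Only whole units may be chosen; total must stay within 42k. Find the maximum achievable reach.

49

This is a bounded integer knapsack.
L has the best ratio (5/4); taking only L gives at most 5×5 = 25 (stopped by the supply cap of 5).
Mixing does better — 1×L and 4×V: price 40 ≤ 42, reach 1·5 + 4·11 = 49.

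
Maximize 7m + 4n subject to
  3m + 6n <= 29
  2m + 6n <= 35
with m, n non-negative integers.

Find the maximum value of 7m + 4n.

63

The continuous relaxation peaks at (9.67, 0) with value 67.67; rounding to a feasible lattice point costs some objective.
(m,n)=(9,0) is feasible, giving 63.
(m,n)=(8,0) is feasible, giving 56.
The best lattice point is (9,0), giving 63.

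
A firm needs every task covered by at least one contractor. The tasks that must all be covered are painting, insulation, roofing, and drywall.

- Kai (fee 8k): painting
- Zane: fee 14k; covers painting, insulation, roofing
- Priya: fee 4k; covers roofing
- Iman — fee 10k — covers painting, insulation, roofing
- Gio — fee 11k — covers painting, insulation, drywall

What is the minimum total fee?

15

This is a weighted set-cover instance.
The greedy cost-per-new-task heuristic would pick Iman and Gio for 21, but a cheaper cover exists.
Choose Priya and Gio: together they cover painting, insulation, roofing, drywall — every task.
Total fee: 4 + 11 = 15.
No cover costs less than 15.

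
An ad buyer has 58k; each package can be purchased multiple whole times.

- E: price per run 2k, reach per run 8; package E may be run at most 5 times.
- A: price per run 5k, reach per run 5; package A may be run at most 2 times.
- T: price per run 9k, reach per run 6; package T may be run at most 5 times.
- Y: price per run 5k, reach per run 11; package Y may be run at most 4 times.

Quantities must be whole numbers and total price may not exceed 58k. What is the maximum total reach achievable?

Take 5×E, 2×A, 2×T, and 4×Y: price 58 ≤ 58, reach 5·8 + 2·5 + 2·6 + 4·11 = 106.
E has the best ratio (8/2) and is taken to its limit of 5; remaining capacity is filled optimally with the others.

106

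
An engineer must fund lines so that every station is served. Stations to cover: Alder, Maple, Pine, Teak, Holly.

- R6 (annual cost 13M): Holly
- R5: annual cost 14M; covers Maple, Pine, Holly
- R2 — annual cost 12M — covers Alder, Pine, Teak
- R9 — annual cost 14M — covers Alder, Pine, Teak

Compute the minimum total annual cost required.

26

This is a weighted set-cover instance.
Choose R5 and R2: together they cover Alder, Maple, Pine, Teak, Holly — every station.
Total annual cost: 14 + 12 = 26.
No cover costs less than 26.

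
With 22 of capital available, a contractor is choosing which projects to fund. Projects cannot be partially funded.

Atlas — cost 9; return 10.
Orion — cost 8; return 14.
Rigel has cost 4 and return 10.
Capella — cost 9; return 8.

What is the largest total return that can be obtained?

Treat it as a binary knapsack problem.
Take Atlas, Orion, and Rigel: cost 9 + 8 + 4 = 21 ≤ 22, return 10 + 14 + 10 = 34.
No other feasible combination does better.

34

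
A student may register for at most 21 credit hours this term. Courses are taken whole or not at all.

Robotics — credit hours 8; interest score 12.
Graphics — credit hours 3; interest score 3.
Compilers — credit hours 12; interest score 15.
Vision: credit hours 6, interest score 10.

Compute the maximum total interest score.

Take Graphics, Compilers, and Vision: credit hours 3 + 12 + 6 = 21 ≤ 21, interest score 3 + 15 + 10 = 28.
No other feasible combination does better.

28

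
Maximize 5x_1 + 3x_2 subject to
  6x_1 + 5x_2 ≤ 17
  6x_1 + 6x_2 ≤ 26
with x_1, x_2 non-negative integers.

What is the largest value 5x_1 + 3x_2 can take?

The continuous relaxation peaks at (2.83, 0) with value 14.17; rounding to a feasible lattice point costs some objective.
(x_1,x_2)=(2,1): 6·2+5·1=17≤17, 6·2+6·1=18≤26, objective 13.
(x_1,x_2)=(1,2): 6·1+5·2=16≤17, 6·1+6·2=18≤26, objective 11.
(x_1,x_2)=(2,0): 6·2+5·0=12≤17, 6·2+6·0=12≤26, objective 10.
(x_1,x_2)=(1,1): 6·1+5·1=11≤17, 6·1+6·1=12≤26, objective 8.
The best lattice point is (2,1), giving 13.

13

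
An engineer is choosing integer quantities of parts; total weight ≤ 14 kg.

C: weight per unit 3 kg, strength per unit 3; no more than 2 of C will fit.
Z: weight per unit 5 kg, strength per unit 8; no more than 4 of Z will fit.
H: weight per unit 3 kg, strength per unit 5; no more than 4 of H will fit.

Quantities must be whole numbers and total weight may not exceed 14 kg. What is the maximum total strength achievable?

23

1×Z and 3×H: weight 14 ≤ 14, strength 1·8 + 3·5 = 23.
2×Z and 1×H: weight 13 ≤ 14, strength 2·8 + 1·5 = 21.
Best is 23.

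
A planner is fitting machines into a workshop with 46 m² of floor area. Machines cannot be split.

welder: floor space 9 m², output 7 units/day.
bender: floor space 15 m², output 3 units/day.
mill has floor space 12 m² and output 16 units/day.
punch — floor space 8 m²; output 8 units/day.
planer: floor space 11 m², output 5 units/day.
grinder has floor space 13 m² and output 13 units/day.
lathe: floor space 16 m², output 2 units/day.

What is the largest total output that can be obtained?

This is a 0-1 knapsack instance.
Allowing fractional choices, the relaxed optimum would be about 45.8, but machines are indivisible.
mill + punch + planer + grinder: floor space 12 + 8 + 11 + 13 = 44 ≤ 46, output 16 + 8 + 5 + 13 = 42.
welder + mill + punch + grinder: floor space 9 + 12 + 8 + 13 = 42 ≤ 46, output 7 + 16 + 8 + 13 = 44.
Best is welder, mill, punch, and grinder with total output 44.

44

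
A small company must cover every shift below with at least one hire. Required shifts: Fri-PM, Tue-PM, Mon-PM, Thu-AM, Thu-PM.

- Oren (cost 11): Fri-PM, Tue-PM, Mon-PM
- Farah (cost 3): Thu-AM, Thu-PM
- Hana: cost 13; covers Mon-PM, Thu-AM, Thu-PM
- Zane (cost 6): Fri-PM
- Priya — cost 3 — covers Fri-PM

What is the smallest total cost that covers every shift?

The greedy cost-per-new-shift heuristic would pick Farah, Priya, and Oren for 17, but a cheaper cover exists.
Choose Oren and Farah: together they cover Fri-PM, Tue-PM, Mon-PM, Thu-AM, Thu-PM — every shift.
Total cost: 11 + 3 = 14.
No cover costs less than 14.

14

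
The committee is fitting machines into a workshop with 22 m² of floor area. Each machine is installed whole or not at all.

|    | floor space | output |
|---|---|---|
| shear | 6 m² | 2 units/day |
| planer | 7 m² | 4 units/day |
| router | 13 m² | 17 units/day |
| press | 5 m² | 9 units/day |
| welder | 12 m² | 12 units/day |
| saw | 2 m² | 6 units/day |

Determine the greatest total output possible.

32

This is a 0-1 knapsack instance.
Take router, press, and saw: floor space 13 + 5 + 2 = 20 ≤ 22, output 17 + 9 + 6 = 32.
No other feasible combination does better.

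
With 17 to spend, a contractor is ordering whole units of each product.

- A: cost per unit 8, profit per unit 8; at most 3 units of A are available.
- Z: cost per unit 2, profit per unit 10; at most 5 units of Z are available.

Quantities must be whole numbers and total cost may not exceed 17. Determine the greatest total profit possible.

50

1×A and 4×Z: cost 16 ≤ 17, profit 1·8 + 4·10 = 48.
5×Z: cost 10 ≤ 17, profit 5·10 = 50.
Best is 50.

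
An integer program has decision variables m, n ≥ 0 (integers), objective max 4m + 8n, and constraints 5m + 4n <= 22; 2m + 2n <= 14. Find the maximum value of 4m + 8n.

40

The continuous relaxation peaks at (0, 5.5) with value 44.00; rounding to a feasible lattice point costs some objective.
(m,n)=(0,5): 5·0+4·5=20≤22, 2·0+2·5=10≤14, objective 40.
(m,n)=(1,4): 5·1+4·4=21≤22, 2·1+2·4=10≤14, objective 36.
(m,n)=(0,4): 5·0+4·4=16≤22, 2·0+2·4=8≤14, objective 32.
No feasible integer point exceeds 40.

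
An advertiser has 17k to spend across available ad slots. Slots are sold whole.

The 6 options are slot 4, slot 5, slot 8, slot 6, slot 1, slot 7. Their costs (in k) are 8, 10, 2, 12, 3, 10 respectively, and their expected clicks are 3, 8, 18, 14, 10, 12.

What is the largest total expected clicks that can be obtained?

Take slot 8, slot 6, and slot 1: cost 2 + 12 + 3 = 17 ≤ 17, expected clicks 18 + 14 + 10 = 42.
No other feasible combination does better.

42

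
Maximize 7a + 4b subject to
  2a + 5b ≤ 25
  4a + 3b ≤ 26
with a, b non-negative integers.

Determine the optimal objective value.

43

(a,b)=(5,2) is feasible, giving 43.
(a,b)=(6,0) is feasible, giving 42.
No feasible integer point exceeds 43.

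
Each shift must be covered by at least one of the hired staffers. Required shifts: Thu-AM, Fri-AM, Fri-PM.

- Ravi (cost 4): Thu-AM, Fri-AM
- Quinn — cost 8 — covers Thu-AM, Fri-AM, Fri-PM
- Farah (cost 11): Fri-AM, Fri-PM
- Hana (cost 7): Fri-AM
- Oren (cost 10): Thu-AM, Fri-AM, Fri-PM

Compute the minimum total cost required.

This is a weighted set-cover instance.
Quinn alone covers Thu-AM, Fri-AM, Fri-PM — every shift.
Total cost: 8.

8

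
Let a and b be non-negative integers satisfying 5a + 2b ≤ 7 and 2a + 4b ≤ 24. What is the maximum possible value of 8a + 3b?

(a,b)=(1,1): 5·1+2·1=7≤7, 2·1+4·1=6≤24, objective 11.
(a,b)=(1,0): 5·1+2·0=5≤7, 2·1+4·0=2≤24, objective 8.
(a,b)=(0,2): 5·0+2·2=4≤7, 2·0+4·2=8≤24, objective 6.
The best lattice point is (1,1), giving 11.

11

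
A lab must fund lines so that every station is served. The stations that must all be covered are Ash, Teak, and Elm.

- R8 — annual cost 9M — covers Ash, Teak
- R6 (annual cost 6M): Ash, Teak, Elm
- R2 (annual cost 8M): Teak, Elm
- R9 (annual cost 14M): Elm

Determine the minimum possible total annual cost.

R6 alone covers Ash, Teak, Elm — every station.
Total annual cost: 6.
No cover costs less than 6.

6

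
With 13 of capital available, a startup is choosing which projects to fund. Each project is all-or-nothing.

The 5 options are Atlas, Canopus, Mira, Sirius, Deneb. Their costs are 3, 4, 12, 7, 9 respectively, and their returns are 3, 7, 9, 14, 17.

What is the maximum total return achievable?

24

Take Canopus and Deneb: cost 4 + 9 = 13 ≤ 13, return 7 + 17 = 24.
No other feasible combination does better.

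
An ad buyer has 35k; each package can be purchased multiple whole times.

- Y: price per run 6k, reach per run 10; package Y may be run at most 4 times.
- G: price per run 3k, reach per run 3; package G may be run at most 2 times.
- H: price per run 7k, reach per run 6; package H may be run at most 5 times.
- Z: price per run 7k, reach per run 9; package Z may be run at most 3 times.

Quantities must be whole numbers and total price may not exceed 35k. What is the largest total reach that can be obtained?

This is a bounded integer knapsack.
4×Y, 1×G, and 1×Z: price 34 ≤ 35, reach 4·10 + 1·3 + 1·9 = 52.
3×Y, 1×G, and 2×Z: price 35 ≤ 35, reach 3·10 + 1·3 + 2·9 = 51.
Best is 52.

52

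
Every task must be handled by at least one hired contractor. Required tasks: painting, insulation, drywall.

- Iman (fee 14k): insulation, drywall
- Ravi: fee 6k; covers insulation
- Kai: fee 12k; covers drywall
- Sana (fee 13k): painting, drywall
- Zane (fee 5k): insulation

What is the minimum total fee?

This is an integer covering problem.
Choose Sana and Zane: together they cover painting, insulation, drywall — every task.
Total fee: 13 + 5 = 18.

18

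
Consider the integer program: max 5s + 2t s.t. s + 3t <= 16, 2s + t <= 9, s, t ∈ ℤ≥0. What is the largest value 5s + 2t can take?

22

Relaxing integrality, the LP optimum is 22.50 at (s,t) = (4.5, 0), which is not an integer point.
(s,t)=(4,1): 1·4+3·1=7≤16, 2·4+1·1=9≤9, objective 22.
(s,t)=(4,0): 1·4+3·0=4≤16, 2·4+1·0=8≤9, objective 20.
Maximum is 22 at (s,t)=(4,1).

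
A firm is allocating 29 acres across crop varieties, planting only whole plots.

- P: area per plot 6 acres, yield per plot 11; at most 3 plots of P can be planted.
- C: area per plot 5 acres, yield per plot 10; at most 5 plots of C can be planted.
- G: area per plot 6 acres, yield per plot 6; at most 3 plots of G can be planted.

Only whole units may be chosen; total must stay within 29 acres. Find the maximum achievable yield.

2×P and 3×C: area 27 ≤ 29, yield 2·11 + 3·10 = 52.
3×P and 2×C: area 28 ≤ 29, yield 3·11 + 2·10 = 53.
Best is 53.

53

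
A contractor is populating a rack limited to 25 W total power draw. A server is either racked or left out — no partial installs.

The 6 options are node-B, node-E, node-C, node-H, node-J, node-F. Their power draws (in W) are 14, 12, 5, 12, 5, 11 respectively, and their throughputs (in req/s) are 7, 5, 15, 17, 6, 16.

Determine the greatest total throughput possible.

node-C + node-H + node-J: power draw 5 + 12 + 5 = 22 ≤ 25, throughput 15 + 17 + 6 = 38.
node-C + node-J + node-F: power draw 5 + 5 + 11 = 21 ≤ 25, throughput 15 + 6 + 16 = 37.
Best is node-C, node-H, and node-J with total throughput 38.

38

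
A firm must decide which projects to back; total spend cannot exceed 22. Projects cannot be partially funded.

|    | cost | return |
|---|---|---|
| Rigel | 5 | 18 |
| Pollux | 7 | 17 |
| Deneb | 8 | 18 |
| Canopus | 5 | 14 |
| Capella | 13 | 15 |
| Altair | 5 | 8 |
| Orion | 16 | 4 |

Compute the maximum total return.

Take Rigel, Pollux, Canopus, and Altair: cost 5 + 7 + 5 + 5 = 22 ≤ 22, return 18 + 17 + 14 + 8 = 57.
No other feasible combination does better.

57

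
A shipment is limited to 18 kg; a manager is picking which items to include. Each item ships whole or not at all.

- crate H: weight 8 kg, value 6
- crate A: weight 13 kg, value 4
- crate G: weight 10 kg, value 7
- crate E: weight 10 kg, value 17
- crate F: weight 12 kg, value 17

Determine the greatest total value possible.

Allowing fractional choices, the relaxed optimum would be about 28.3, but items are indivisible.
crate E: weight 10 ≤ 18, value 17.
crate F: weight 12 ≤ 18, value 17.
crate H + crate E: weight 8 + 10 = 18 ≤ 18, value 6 + 17 = 23.
Best is crate H and crate E with total value 23.

23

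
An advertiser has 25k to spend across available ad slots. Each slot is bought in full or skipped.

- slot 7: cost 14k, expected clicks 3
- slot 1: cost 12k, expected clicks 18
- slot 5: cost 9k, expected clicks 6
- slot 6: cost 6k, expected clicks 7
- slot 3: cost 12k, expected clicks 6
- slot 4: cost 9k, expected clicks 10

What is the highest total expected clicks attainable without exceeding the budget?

28

This is a 0-1 knapsack instance.
slot 1 + slot 5: cost 12 + 9 = 21 ≤ 25, expected clicks 18 + 6 = 24.
slot 1 + slot 6: cost 12 + 6 = 18 ≤ 25, expected clicks 18 + 7 = 25.
slot 1 + slot 4: cost 12 + 9 = 21 ≤ 25, expected clicks 18 + 10 = 28.
Best is slot 1 and slot 4 with total expected clicks 28.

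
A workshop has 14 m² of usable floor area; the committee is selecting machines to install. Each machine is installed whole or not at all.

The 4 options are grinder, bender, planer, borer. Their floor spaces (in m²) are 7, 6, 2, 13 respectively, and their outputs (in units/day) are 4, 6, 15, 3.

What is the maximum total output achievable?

Allowing fractional choices, the relaxed optimum would be about 24.4, but machines are indivisible.
grinder + planer: floor space 7 + 2 = 9 ≤ 14, output 4 + 15 = 19.
bender + planer: floor space 6 + 2 = 8 ≤ 14, output 6 + 15 = 21.
planer: floor space 2 ≤ 14, output 15.
Best is bender and planer with total output 21.

21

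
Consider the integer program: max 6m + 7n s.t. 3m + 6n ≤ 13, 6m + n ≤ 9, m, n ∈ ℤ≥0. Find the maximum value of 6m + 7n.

(m,n)=(0,2) is feasible, giving 14.
(m,n)=(1,1) is feasible, giving 13.
(m,n)=(0,1) is feasible, giving 7.
Maximum is 14 at (m,n)=(0,2).

14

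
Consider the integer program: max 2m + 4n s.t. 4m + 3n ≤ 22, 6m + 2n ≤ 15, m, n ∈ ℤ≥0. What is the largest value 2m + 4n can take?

28

(m,n)=(0,7): 4·0+3·7=21≤22, 6·0+2·7=14≤15, objective 28.
(m,n)=(0,6): 4·0+3·6=18≤22, 6·0+2·6=12≤15, objective 24.
Maximum is 28 at (m,n)=(0,7).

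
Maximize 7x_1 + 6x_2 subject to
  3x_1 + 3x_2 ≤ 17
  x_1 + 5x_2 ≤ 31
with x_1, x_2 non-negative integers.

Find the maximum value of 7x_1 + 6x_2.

35

The continuous relaxation peaks at (5.67, 0) with value 39.67; rounding to a feasible lattice point costs some objective.
(x_1,x_2)=(5,0): 3·5+3·0=15≤17, 1·5+5·0=5≤31, objective 35.
(x_1,x_2)=(4,1): 3·4+3·1=15≤17, 1·4+5·1=9≤31, objective 34.
(x_1,x_2)=(4,0): 3·4+3·0=12≤17, 1·4+5·0=4≤31, objective 28.
The best lattice point is (5,0), giving 35.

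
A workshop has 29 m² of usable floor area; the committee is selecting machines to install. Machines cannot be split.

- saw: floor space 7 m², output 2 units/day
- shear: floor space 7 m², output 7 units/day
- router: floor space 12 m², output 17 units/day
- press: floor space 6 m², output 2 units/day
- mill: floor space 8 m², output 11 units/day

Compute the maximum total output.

Take shear, router, and mill: floor space 7 + 12 + 8 = 27 ≤ 29, output 7 + 17 + 11 = 35.
No other feasible combination does better.

35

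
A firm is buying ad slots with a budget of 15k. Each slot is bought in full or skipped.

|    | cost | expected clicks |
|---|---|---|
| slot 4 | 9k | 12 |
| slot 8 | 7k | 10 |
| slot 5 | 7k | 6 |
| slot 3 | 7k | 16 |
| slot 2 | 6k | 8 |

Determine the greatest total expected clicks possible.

slot 8 + slot 3: cost 7 + 7 = 14 ≤ 15, expected clicks 10 + 16 = 26.
slot 3 + slot 2: cost 7 + 6 = 13 ≤ 15, expected clicks 16 + 8 = 24.
Best is slot 8 and slot 3 with total expected clicks 26.

26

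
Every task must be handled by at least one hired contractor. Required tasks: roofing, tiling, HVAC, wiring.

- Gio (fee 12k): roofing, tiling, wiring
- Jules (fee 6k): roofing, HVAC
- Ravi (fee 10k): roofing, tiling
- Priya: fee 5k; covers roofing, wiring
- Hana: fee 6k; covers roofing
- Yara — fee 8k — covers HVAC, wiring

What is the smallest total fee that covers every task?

Choose Gio and Jules: together they cover roofing, tiling, HVAC, wiring — every task.
Total fee: 12 + 6 = 18.

18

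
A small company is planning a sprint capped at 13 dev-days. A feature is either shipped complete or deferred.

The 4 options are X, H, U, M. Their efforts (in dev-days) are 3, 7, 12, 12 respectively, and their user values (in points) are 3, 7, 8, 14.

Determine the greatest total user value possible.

14

Allowing fractional choices, the relaxed optimum would be about 15.0, but features are indivisible.
U: effort 12 ≤ 13, user value 8.
X + H: effort 3 + 7 = 10 ≤ 13, user value 3 + 7 = 10.
M: effort 12 ≤ 13, user value 14.
Best is M with total user value 14.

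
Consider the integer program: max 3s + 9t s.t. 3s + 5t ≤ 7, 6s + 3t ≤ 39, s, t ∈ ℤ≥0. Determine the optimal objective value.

The continuous relaxation peaks at (0, 1.4) with value 12.60; rounding to a feasible lattice point costs some objective.
(s,t)=(0,1): 3·0+5·1=5≤7, 6·0+3·1=3≤39, objective 9.
(s,t)=(1,0): 3·1+5·0=3≤7, 6·1+3·0=6≤39, objective 3.
(s,t)=(0,0): 3·0+5·0=0≤7, 6·0+3·0=0≤39, objective 0.
The best lattice point is (0,1), giving 9.

9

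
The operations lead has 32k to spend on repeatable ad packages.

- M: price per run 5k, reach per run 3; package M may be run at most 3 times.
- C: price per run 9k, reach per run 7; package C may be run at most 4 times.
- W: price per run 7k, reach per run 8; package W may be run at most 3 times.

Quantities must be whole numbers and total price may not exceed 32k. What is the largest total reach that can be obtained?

W has the best ratio (8/7); taking only W gives at most 3×8 = 24 (stopped by the supply cap of 3).
Mixing does better — 1×C and 3×W: price 30 ≤ 32, reach 1·7 + 3·8 = 31.

31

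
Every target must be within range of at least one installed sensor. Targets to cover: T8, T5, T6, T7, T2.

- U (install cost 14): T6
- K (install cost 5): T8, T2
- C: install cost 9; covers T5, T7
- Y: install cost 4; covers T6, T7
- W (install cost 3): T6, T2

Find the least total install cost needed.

Choose K, C, and W: together they cover T8, T5, T6, T7, T2 — every target.
Total install cost: 5 + 9 + 3 = 17.

17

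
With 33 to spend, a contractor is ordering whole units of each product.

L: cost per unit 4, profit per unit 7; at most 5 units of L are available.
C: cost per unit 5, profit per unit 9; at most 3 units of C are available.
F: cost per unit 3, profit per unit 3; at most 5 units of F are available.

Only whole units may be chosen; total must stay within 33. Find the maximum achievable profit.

56

Take 5×L, 2×C, and 1×F: cost 33 ≤ 33, profit 5·7 + 2·9 + 1·3 = 56.
No other integer combination yields more.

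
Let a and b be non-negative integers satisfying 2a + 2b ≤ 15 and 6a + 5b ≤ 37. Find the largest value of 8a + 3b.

48

(a,b)=(6,0): 2·6+2·0=12≤15, 6·6+5·0=36≤37, objective 48.
(a,b)=(5,1): 2·5+2·1=12≤15, 6·5+5·1=35≤37, objective 43.
(a,b)=(5,0): 2·5+2·0=10≤15, 6·5+5·0=30≤37, objective 40.
No feasible integer point exceeds 48.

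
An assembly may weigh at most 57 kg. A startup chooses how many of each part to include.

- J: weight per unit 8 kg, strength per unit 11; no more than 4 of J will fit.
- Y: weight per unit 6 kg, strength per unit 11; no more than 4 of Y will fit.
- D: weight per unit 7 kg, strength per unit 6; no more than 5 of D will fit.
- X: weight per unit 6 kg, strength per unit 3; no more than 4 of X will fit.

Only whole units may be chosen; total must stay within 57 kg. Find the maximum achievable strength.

88

Y has the best ratio (11/6); taking only Y gives at most 4×11 = 44 (stopped by the supply cap of 4).
Mixing does better — 4×J and 4×Y: weight 56 ≤ 57, strength 4·11 + 4·11 = 88.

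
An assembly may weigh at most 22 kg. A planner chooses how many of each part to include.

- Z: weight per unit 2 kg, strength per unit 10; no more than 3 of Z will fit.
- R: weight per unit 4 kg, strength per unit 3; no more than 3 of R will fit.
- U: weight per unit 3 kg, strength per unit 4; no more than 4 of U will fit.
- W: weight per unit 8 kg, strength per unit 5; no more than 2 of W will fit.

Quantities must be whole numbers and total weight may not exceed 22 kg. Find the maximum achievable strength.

Z has the best ratio (10/2); taking only Z gives at most 3×10 = 30 (stopped by the supply cap of 3).
Mixing does better — 3×Z, 1×R, and 4×U: weight 22 ≤ 22, strength 3·10 + 1·3 + 4·4 = 49.

49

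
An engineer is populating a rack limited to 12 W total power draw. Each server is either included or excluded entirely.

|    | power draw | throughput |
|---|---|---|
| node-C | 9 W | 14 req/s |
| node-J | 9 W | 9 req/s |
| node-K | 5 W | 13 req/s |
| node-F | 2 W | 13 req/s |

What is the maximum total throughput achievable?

node-J + node-F: power draw 9 + 2 = 11 ≤ 12, throughput 9 + 13 = 22.
node-C + node-F: power draw 9 + 2 = 11 ≤ 12, throughput 14 + 13 = 27.
node-K + node-F: power draw 5 + 2 = 7 ≤ 12, throughput 13 + 13 = 26.
Best is node-C and node-F with total throughput 27.

27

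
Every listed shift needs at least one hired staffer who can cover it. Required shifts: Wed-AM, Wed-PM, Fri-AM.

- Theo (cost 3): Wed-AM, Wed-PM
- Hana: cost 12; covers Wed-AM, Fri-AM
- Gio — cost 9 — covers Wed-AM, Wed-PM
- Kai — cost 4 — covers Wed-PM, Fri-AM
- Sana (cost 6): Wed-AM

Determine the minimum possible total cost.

Choose Theo and Kai: together they cover Wed-AM, Wed-PM, Fri-AM — every shift.
Total cost: 3 + 4 = 7.
No cover costs less than 7.

7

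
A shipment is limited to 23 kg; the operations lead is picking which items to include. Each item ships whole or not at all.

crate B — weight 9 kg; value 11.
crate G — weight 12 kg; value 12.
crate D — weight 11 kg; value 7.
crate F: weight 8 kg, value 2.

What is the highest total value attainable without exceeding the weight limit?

Take crate B and crate G: weight 9 + 12 = 21 ≤ 23, value 11 + 12 = 23.
No other feasible combination does better.

23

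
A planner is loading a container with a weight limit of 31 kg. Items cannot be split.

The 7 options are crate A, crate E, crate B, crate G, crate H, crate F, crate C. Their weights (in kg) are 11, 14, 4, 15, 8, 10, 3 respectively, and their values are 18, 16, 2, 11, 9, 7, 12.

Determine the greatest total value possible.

46

Allowing fractional choices, the relaxed optimum would be about 49.4, but items are indivisible.
crate A + crate G + crate C: weight 11 + 15 + 3 = 29 ≤ 31, value 18 + 11 + 12 = 41.
crate A + crate B + crate H + crate C: weight 11 + 4 + 8 + 3 = 26 ≤ 31, value 18 + 2 + 9 + 12 = 41.
crate A + crate E + crate C: weight 11 + 14 + 3 = 28 ≤ 31, value 18 + 16 + 12 = 46.
Best is crate A, crate E, and crate C with total value 46.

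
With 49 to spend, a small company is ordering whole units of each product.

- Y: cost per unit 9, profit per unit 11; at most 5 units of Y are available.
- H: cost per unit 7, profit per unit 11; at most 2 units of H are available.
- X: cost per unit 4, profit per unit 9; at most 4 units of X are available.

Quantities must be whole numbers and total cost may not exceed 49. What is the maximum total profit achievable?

This is a bounded integer knapsack.
X has the best ratio (9/4); taking only X gives at most 4×9 = 36 (stopped by the supply cap of 4).
Mixing does better — 2×Y, 2×H, and 4×X: cost 48 ≤ 49, profit 2·11 + 2·11 + 4·9 = 80.

80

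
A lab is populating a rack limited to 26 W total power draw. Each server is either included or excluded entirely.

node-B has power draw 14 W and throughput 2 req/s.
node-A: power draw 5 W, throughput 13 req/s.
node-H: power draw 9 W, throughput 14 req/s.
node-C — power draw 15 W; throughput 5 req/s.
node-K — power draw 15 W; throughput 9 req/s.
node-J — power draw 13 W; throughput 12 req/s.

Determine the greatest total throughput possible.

This is a 0-1 knapsack instance.
Allowing fractional choices, the relaxed optimum would be about 38.1, but servers are indivisible.
node-H + node-J: power draw 9 + 13 = 22 ≤ 26, throughput 14 + 12 = 26.
node-A + node-H: power draw 5 + 9 = 14 ≤ 26, throughput 13 + 14 = 27.
node-A + node-J: power draw 5 + 13 = 18 ≤ 26, throughput 13 + 12 = 25.
Best is node-A and node-H with total throughput 27.

27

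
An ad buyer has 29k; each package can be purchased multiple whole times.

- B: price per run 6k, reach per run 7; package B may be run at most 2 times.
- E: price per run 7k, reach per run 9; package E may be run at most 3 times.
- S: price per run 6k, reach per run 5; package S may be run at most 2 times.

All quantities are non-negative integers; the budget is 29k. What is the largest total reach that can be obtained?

34

1×B and 3×E: price 27 ≤ 29, reach 1·7 + 3·9 = 34.
3×E and 1×S: price 27 ≤ 29, reach 3·9 + 1·5 = 32.
Best is 34.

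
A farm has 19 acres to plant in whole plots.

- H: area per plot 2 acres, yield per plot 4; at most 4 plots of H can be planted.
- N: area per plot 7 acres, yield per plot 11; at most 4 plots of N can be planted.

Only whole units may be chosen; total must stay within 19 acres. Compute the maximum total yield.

H has the best ratio (4/2); taking only H gives at most 4×4 = 16 (stopped by the supply cap of 4).
Mixing does better — 2×H and 2×N: area 18 ≤ 19, yield 2·4 + 2·11 = 30.

30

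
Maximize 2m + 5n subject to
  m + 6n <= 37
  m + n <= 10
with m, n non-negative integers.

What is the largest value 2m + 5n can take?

(m,n)=(5,5) is feasible, giving 35.
(m,n)=(4,5) is feasible, giving 33.
(m,n)=(6,4) is feasible, giving 32.
No feasible integer point exceeds 35.

35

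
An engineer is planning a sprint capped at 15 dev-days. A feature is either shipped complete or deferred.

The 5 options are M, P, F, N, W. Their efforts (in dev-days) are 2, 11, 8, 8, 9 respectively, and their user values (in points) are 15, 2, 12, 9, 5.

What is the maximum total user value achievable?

Take M and F: effort 2 + 8 = 10 ≤ 15, user value 15 + 12 = 27.
No other feasible combination does better.

27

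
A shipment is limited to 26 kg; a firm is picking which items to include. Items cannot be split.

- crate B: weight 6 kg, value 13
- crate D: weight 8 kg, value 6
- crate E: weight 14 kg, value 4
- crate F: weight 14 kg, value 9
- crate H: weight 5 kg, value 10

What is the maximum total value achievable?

crate B + crate D + crate H: weight 6 + 8 + 5 = 19 ≤ 26, value 13 + 6 + 10 = 29.
crate B + crate F + crate H: weight 6 + 14 + 5 = 25 ≤ 26, value 13 + 9 + 10 = 32.
Best is crate B, crate F, and crate H with total value 32.

32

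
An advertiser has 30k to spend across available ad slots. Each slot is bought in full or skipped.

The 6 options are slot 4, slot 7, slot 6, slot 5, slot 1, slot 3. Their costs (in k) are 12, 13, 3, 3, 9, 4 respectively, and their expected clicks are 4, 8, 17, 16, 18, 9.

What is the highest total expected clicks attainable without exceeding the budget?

60

slot 4 + slot 6 + slot 5 + slot 1: cost 12 + 3 + 3 + 9 = 27 ≤ 30, expected clicks 4 + 17 + 16 + 18 = 55.
slot 7 + slot 6 + slot 5 + slot 1: cost 13 + 3 + 3 + 9 = 28 ≤ 30, expected clicks 8 + 17 + 16 + 18 = 59.
slot 6 + slot 5 + slot 1 + slot 3: cost 3 + 3 + 9 + 4 = 19 ≤ 30, expected clicks 17 + 16 + 18 + 9 = 60.
Best is slot 6, slot 5, slot 1, and slot 3 with total expected clicks 60.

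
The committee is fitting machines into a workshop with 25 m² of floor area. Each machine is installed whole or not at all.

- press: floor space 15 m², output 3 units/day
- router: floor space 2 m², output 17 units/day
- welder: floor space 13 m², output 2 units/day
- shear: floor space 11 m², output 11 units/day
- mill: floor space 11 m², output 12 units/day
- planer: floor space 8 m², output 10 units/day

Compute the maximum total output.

40

router + shear + mill: floor space 2 + 11 + 11 = 24 ≤ 25, output 17 + 11 + 12 = 40.
router + mill + planer: floor space 2 + 11 + 8 = 21 ≤ 25, output 17 + 12 + 10 = 39.
Best is router, shear, and mill with total output 40.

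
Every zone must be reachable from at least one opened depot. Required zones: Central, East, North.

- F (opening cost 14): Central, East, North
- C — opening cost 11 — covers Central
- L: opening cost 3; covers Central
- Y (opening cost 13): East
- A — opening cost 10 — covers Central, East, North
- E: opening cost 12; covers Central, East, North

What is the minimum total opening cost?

10

The greedy cost-per-new-zone heuristic would pick L and A for 13, but a cheaper cover exists.
A alone covers Central, East, North — every zone.
Total opening cost: 10.
No cover costs less than 10.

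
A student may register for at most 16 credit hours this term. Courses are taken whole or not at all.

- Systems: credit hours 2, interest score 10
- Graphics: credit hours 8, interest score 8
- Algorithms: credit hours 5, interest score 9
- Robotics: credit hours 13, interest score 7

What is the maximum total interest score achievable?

27

Allowing fractional choices, the relaxed optimum would be about 27.5, but courses are indivisible.
Systems + Graphics + Algorithms: credit hours 2 + 8 + 5 = 15 ≤ 16, interest score 10 + 8 + 9 = 27.
Systems + Algorithms: credit hours 2 + 5 = 7 ≤ 16, interest score 10 + 9 = 19.
Systems + Graphics: credit hours 2 + 8 = 10 ≤ 16, interest score 10 + 8 = 18.
Best is Systems, Graphics, and Algorithms with total interest score 27.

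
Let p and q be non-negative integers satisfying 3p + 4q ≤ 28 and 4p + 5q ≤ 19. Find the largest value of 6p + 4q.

24

(p,q)=(4,0): 3·4+4·0=12≤28, 4·4+5·0=16≤19, objective 24.
(p,q)=(3,1): 3·3+4·1=13≤28, 4·3+5·1=17≤19, objective 22.
(p,q)=(3,0): 3·3+4·0=9≤28, 4·3+5·0=12≤19, objective 18.
The best lattice point is (4,0), giving 24.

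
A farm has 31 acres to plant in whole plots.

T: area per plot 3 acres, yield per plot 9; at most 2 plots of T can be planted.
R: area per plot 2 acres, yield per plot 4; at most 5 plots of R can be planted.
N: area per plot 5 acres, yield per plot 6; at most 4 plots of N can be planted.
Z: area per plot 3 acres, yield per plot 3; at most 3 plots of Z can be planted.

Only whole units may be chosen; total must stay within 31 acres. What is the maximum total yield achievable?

T has the best ratio (9/3); taking only T gives at most 2×9 = 18 (stopped by the supply cap of 2).
Mixing does better — 2×T, 5×R, and 3×N: area 31 ≤ 31, yield 2·9 + 5·4 + 3·6 = 56.

56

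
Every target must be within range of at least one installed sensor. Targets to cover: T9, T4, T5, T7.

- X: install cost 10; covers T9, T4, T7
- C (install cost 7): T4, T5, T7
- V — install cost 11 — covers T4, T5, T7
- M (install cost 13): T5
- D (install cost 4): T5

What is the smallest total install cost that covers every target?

14

The greedy cost-per-new-target heuristic would pick C and X for 17, but a cheaper cover exists.
Choose X and D: together they cover T9, T4, T5, T7 — every target.
Total install cost: 10 + 4 = 14.
No cover costs less than 14.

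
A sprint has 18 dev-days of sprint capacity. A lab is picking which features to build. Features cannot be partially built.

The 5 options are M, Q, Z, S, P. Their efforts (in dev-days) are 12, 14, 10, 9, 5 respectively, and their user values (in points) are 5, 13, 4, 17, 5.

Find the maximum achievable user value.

Take S and P: effort 9 + 5 = 14 ≤ 18, user value 17 + 5 = 22.
No other feasible combination does better.

22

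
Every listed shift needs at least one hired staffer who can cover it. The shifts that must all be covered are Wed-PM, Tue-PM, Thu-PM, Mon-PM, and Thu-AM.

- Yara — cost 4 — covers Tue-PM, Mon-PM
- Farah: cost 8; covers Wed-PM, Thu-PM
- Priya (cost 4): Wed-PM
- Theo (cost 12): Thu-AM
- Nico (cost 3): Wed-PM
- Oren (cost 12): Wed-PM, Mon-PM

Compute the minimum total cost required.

24

Choose Yara, Farah, and Theo: together they cover Wed-PM, Tue-PM, Thu-PM, Mon-PM, Thu-AM — every shift.
Total cost: 4 + 8 + 12 = 24.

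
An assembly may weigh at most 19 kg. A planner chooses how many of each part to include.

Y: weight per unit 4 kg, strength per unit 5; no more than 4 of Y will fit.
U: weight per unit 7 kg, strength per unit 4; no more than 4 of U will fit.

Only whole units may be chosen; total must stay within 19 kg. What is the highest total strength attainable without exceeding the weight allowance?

20

Y has the best ratio (5/4); taking only Y gives at most 4×5 = 20 (stopped by the weight limit).
Optimal: 4×Y: weight 16 ≤ 19, strength 4·5 = 20.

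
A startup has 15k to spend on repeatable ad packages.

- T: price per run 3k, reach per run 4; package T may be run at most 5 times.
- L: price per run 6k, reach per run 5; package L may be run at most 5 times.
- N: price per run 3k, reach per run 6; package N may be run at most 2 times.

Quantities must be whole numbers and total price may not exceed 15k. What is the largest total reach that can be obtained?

N has the best ratio (6/3); taking only N gives at most 2×6 = 12 (stopped by the supply cap of 2).
Mixing does better — 3×T and 2×N: price 15 ≤ 15, reach 3·4 + 2·6 = 24.

24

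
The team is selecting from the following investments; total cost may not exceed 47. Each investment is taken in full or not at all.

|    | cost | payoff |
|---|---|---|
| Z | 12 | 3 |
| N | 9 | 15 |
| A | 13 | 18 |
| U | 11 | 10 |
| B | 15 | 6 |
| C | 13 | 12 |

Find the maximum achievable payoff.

55

This is an integer program with binary decision variables.
Z + N + A + C: cost 12 + 9 + 13 + 13 = 47 ≤ 47, payoff 3 + 15 + 18 + 12 = 48.
Z + N + A + U: cost 12 + 9 + 13 + 11 = 45 ≤ 47, payoff 3 + 15 + 18 + 10 = 46.
N + A + U + C: cost 9 + 13 + 11 + 13 = 46 ≤ 47, payoff 15 + 18 + 10 + 12 = 55.
Best is N, A, U, and C with total payoff 55.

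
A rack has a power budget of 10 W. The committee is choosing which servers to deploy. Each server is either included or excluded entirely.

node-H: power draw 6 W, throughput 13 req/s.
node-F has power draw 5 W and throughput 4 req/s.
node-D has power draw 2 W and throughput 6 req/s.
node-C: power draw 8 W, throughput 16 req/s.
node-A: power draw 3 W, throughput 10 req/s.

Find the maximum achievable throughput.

Allowing fractional choices, the relaxed optimum would be about 26.8, but servers are indivisible.
node-D + node-C: power draw 2 + 8 = 10 ≤ 10, throughput 6 + 16 = 22.
node-H + node-A: power draw 6 + 3 = 9 ≤ 10, throughput 13 + 10 = 23.
Best is node-H and node-A with total throughput 23.

23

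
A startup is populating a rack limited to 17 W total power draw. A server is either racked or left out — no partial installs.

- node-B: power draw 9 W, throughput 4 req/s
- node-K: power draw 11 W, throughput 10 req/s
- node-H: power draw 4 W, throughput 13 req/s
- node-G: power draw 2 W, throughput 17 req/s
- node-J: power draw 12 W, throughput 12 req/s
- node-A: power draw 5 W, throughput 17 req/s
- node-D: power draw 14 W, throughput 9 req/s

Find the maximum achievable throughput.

47

Allowing fractional choices, the relaxed optimum would be about 53.0, but servers are indivisible.
node-K + node-H + node-G: power draw 11 + 4 + 2 = 17 ≤ 17, throughput 10 + 13 + 17 = 40.
node-H + node-G + node-A: power draw 4 + 2 + 5 = 11 ≤ 17, throughput 13 + 17 + 17 = 47.
Best is node-H, node-G, and node-A with total throughput 47.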